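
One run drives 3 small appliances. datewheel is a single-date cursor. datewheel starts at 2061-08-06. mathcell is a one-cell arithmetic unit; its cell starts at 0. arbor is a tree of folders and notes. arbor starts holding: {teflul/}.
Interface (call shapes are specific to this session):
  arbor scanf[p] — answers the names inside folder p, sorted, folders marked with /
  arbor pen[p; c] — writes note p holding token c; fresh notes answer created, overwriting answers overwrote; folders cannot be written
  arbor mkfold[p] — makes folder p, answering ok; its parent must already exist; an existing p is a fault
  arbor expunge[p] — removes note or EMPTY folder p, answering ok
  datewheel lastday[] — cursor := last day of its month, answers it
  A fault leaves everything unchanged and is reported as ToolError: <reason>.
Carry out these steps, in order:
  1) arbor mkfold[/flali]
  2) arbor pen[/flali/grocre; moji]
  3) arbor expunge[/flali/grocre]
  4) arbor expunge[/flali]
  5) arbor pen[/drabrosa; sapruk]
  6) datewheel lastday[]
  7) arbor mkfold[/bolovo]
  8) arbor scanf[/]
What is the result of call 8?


Act: arbor mkfold[p='/flali']
Obs: ok
Act: arbor pen[p='/flali/grocre'; c='moji']
Obs: created
Act: arbor expunge[p='/flali/grocre']
Obs: ok
Act: arbor expunge[p='/flali']
Obs: ok
Act: arbor pen[p='/drabrosa'; c='sapruk']
Obs: created
Act: datewheel lastday[]
Obs: 2061-08-31
Act: arbor mkfold[p='/bolovo']
Obs: ok
Act: arbor scanf[p='/']
Obs: [bolovo/, drabrosa, teflul/]

Answer: [bolovo/, drabrosa, teflul/]


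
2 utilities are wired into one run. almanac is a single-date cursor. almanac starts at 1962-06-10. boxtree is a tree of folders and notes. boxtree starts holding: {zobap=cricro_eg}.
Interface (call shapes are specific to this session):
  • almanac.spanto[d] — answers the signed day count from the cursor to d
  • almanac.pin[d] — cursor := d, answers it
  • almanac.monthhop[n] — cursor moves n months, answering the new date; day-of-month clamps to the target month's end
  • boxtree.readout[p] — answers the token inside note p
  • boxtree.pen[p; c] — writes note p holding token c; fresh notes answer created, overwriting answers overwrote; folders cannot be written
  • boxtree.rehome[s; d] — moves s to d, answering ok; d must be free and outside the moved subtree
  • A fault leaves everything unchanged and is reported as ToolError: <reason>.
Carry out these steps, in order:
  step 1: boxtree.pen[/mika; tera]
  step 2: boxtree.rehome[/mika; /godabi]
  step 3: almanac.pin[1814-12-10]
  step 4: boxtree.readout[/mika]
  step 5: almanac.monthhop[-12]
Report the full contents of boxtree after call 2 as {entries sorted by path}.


Answer: {godabi=tera, zobap=cricro_eg}

Derivation:
~$ boxtree.pen p→/mika c→tera
[out] created
~$ boxtree.rehome s→/mika d→/godabi
[out] ok
~$ almanac.pin d→1814-12-10
[out] 1814-12-10
~$ boxtree.readout p→/mika
[out] ToolError: not found
~$ almanac.monthhop n→-12
[out] 1813-12-10


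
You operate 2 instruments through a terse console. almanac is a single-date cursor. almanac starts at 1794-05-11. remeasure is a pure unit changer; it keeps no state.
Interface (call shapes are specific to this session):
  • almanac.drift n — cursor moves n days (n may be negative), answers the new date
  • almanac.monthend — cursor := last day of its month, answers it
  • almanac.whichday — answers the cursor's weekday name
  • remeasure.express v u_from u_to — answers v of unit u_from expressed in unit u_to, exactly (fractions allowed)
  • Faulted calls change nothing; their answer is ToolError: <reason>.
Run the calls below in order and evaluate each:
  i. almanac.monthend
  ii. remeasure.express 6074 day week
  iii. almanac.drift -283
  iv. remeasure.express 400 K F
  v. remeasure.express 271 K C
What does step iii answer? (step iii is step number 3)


Answer: 1793-08-21

Derivation:
% almanac.monthend() == 1794-05-31
% remeasure.express(v=6074, u_from=day, u_to=week) == 6074/7
% almanac.drift(n=-283) == 1793-08-21
% remeasure.express(v=400, u_from=K, u_to=F) == 26033/100
% remeasure.express(v=271, u_from=K, u_to=C) == -43/20


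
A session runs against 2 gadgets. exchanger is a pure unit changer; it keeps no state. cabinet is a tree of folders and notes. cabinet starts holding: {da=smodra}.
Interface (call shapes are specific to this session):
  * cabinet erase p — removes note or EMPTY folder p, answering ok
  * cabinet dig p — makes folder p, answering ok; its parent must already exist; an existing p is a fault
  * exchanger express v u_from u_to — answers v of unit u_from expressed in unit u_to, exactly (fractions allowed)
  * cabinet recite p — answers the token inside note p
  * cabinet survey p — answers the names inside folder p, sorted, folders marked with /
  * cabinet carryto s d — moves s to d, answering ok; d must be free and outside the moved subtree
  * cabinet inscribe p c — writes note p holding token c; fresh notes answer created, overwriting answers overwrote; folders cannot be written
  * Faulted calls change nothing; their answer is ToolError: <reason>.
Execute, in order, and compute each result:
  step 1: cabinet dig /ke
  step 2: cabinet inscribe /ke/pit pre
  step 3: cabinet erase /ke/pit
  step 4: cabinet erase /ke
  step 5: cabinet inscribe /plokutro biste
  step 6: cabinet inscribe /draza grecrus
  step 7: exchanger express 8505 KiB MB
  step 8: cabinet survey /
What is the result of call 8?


// cabinet dig(p: /ke) : ok
// cabinet inscribe(p: /ke/pit, c: pre) : created
// cabinet erase(p: /ke/pit) : ok
// cabinet erase(p: /ke) : ok
// cabinet inscribe(p: /plokutro, c: biste) : created
// cabinet inscribe(p: /draza, c: grecrus) : created
// exchanger express(v: 8505, u_from: KiB, u_to: MB) : 27216/3125
// cabinet survey(p: /) : [da, draza, plokutro]

Answer: [da, draza, plokutro]


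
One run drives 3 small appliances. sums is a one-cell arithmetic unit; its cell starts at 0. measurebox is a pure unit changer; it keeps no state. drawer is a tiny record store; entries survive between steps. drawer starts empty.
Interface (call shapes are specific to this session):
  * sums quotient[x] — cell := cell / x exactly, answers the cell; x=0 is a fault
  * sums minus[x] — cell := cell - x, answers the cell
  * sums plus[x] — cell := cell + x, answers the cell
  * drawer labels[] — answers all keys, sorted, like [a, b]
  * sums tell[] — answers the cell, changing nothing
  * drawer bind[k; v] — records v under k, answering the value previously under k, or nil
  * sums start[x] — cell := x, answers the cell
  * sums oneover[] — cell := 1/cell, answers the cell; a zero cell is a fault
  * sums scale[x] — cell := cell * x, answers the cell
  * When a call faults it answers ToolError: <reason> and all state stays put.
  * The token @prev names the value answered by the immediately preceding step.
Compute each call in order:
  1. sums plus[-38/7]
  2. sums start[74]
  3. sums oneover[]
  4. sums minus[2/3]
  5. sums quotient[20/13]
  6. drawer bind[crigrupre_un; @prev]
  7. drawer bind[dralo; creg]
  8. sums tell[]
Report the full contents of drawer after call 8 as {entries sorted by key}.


Answer: {crigrupre_un=-377/888, dralo=creg}

Derivation:
Act: sums plus[x=-38/7]
Obs: -38/7
Act: sums start[x=74]
Obs: 74
Act: sums oneover[]
Obs: 1/74
Act: sums minus[x=2/3]
Obs: -145/222
Act: sums quotient[x=20/13]
Obs: -377/888
Act: drawer bind[k=crigrupre_un; v=@prev]
Obs: nil
Act: drawer bind[k=dralo; v=creg]
Obs: nil
Act: sums tell[]
Obs: -377/888


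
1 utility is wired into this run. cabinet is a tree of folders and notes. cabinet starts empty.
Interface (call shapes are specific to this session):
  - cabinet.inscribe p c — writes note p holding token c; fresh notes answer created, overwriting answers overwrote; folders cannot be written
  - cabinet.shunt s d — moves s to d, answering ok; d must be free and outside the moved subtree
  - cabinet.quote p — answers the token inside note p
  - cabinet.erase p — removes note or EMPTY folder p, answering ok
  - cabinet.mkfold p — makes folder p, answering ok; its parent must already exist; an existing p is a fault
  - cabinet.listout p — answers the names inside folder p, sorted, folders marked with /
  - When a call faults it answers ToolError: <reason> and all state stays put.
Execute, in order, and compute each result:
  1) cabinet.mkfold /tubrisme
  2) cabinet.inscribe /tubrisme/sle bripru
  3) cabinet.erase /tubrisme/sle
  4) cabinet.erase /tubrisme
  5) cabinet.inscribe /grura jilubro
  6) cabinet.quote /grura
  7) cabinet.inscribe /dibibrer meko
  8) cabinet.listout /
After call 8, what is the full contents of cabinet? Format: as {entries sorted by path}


// mkfold(/tubrisme) : ok
// inscribe(/tubrisme/sle, bripru) : created
// erase(/tubrisme/sle) : ok
// erase(/tubrisme) : ok
// inscribe(/grura, jilubro) : created
// quote(/grura) : jilubro
// inscribe(/dibibrer, meko) : created
// listout(/) : [dibibrer, grura]

Answer: {dibibrer=meko, grura=jilubro}


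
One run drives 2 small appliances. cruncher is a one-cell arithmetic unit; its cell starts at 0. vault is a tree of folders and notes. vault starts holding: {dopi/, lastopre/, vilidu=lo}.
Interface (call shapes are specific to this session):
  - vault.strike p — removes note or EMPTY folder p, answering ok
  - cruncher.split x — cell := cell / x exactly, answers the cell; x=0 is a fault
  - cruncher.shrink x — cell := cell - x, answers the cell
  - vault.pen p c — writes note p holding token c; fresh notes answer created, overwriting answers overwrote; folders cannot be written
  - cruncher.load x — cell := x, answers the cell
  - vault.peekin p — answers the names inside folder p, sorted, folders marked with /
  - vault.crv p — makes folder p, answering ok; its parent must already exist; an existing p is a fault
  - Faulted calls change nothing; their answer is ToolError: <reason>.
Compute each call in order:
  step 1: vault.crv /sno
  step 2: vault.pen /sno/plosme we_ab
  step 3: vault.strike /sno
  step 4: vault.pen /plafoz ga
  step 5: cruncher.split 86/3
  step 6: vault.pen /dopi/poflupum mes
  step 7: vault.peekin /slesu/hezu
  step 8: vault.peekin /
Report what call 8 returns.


I use vault.crv using p: /sno, which returns ok.
Then vault.pen using p: /sno/plosme, c: we_ab, giving created.
I call vault.strike using p: /sno, and observe ToolError: not empty.
I use vault.pen using p: /plafoz, c: ga, yielding created.
I invoke cruncher.split using x: 86/3, → 0.
I use vault.pen using p: /dopi/poflupum, c: mes, and observe created.
Then vault.peekin using p: /slesu/hezu, which returns ToolError: not found.
I try vault.peekin using p: /, — result: [dopi/, lastopre/, plafoz, sno/, vilidu].

Answer: [dopi/, lastopre/, plafoz, sno/, vilidu]


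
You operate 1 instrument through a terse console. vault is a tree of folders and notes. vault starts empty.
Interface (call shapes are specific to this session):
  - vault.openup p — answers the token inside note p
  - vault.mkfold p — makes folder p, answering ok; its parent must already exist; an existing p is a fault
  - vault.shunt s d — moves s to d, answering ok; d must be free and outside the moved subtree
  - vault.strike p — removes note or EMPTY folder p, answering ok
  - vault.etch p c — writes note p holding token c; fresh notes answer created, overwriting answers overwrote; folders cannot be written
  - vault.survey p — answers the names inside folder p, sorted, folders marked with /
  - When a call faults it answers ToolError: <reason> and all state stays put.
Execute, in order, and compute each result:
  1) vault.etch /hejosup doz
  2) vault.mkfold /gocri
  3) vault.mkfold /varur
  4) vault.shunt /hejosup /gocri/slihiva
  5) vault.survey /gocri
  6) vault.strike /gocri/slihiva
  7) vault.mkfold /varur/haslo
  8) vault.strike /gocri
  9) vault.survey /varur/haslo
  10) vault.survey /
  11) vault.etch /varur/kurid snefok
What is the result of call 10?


Answer: [varur/]

Derivation:
I try etch using p→/hejosup, c→doz, yielding created.
I invoke mkfold using p→/gocri, yielding ok.
Invoking mkfold using p→/varur, which returns ok.
I use shunt using s→/hejosup, d→/gocri/slihiva, → ok.
I run survey using p→/gocri, which returns [slihiva].
Using strike using p→/gocri/slihiva, yielding ok.
I call mkfold using p→/varur/haslo, → ok.
Invoking strike using p→/gocri, which returns ok.
Invoking survey using p→/varur/haslo, yielding [].
Next I call survey using p→/: [varur/].
I invoke etch using p→/varur/kurid, c→snefok, giving created.


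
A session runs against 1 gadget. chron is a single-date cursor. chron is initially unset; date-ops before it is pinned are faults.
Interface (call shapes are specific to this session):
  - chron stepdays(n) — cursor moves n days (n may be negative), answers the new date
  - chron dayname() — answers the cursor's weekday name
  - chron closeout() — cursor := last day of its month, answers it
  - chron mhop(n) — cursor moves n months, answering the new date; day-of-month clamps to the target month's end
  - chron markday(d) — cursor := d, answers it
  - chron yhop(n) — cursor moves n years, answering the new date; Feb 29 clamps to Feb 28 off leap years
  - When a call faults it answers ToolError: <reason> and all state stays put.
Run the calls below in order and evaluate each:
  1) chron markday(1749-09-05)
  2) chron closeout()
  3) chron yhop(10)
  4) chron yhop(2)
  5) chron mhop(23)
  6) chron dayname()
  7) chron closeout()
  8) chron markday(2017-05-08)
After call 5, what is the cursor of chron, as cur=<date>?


% chron markday d=1749-09-05
[out] 1749-09-05
% chron closeout
[out] 1749-09-30
% chron yhop n=10
[out] 1759-09-30
% chron yhop n=2
[out] 1761-09-30
% chron mhop n=23
[out] 1763-08-30
% chron dayname
[out] Tuesday
% chron closeout
[out] 1763-08-31
% chron markday d=2017-05-08
[out] 2017-05-08

Answer: cur=1763-08-30


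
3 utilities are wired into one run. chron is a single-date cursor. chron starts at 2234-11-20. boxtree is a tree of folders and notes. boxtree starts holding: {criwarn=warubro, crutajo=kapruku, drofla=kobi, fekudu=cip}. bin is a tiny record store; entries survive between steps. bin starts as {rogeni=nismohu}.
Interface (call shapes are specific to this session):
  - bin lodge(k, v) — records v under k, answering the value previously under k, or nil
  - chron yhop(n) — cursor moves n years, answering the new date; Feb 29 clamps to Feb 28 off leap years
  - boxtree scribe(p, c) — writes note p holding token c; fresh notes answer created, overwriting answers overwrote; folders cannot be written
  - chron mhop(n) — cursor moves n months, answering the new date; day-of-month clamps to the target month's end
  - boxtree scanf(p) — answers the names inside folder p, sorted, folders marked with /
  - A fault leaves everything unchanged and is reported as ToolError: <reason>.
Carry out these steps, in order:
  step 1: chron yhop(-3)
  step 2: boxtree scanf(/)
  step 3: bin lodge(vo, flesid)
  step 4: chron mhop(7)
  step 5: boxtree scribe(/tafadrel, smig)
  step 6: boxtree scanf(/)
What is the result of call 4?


Answer: 2232-06-20

Derivation:
Act: chron yhop[n→-3]
Obs: 2231-11-20
Act: boxtree scanf[p→/]
Obs: [criwarn, crutajo, drofla, fekudu]
Act: bin lodge[k→vo; v→flesid]
Obs: nil
Act: chron mhop[n→7]
Obs: 2232-06-20
Act: boxtree scribe[p→/tafadrel; c→smig]
Obs: created
Act: boxtree scanf[p→/]
Obs: [criwarn, crutajo, drofla, fekudu, tafadrel]


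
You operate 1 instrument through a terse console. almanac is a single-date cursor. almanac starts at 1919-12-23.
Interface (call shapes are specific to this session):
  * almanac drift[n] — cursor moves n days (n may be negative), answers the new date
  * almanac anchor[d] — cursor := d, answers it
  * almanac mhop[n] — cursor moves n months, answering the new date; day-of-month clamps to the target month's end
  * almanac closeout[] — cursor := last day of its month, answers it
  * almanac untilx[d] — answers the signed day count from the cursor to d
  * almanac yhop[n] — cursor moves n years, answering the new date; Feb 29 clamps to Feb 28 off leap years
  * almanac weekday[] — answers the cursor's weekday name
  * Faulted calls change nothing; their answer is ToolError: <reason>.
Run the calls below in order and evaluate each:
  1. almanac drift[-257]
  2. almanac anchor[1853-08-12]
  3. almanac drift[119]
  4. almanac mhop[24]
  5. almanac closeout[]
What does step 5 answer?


Answer: 1855-12-31

Derivation:
Step: almanac drift[n='-257']
Result: 1919-04-10
Step: almanac anchor[d='1853-08-12']
Result: 1853-08-12
Step: almanac drift[n='119']
Result: 1853-12-09
Step: almanac mhop[n='24']
Result: 1855-12-09
Step: almanac closeout[]
Result: 1855-12-31


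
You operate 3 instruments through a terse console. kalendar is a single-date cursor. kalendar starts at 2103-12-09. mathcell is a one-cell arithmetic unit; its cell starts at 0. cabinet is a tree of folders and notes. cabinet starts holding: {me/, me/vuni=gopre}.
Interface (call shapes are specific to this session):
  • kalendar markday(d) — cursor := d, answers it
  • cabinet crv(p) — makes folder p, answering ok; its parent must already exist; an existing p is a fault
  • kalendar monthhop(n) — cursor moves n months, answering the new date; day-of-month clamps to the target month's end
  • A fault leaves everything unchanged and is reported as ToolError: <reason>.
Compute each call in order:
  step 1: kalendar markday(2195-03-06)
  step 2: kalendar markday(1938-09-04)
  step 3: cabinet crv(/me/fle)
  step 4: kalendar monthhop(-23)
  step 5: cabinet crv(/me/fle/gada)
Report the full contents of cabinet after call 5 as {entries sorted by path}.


// 1. kalendar markday(d=2195-03-06) => 2195-03-06
// 2. kalendar markday(d=1938-09-04) => 1938-09-04
// 3. cabinet crv(p=/me/fle) => ok
// 4. kalendar monthhop(n=-23) => 1936-10-04
// 5. cabinet crv(p=/me/fle/gada) => ok

Answer: {me/, me/fle/, me/fle/gada/, me/vuni=gopre}


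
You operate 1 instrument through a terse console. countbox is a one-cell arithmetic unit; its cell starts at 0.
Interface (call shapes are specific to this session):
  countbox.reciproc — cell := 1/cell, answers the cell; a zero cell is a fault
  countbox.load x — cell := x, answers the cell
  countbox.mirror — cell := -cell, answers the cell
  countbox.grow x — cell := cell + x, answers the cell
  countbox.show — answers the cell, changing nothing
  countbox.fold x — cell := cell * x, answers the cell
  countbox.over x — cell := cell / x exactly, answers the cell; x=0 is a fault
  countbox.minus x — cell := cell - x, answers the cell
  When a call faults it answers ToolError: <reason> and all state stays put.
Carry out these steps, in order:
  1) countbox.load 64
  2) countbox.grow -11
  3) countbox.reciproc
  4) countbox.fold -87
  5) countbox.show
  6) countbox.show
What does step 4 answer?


~$ countbox.load x=64
:: 64
~$ countbox.grow x=-11
:: 53
~$ countbox.reciproc
:: 1/53
~$ countbox.fold x=-87
:: -87/53
~$ countbox.show
:: -87/53
~$ countbox.show
:: -87/53

Answer: -87/53


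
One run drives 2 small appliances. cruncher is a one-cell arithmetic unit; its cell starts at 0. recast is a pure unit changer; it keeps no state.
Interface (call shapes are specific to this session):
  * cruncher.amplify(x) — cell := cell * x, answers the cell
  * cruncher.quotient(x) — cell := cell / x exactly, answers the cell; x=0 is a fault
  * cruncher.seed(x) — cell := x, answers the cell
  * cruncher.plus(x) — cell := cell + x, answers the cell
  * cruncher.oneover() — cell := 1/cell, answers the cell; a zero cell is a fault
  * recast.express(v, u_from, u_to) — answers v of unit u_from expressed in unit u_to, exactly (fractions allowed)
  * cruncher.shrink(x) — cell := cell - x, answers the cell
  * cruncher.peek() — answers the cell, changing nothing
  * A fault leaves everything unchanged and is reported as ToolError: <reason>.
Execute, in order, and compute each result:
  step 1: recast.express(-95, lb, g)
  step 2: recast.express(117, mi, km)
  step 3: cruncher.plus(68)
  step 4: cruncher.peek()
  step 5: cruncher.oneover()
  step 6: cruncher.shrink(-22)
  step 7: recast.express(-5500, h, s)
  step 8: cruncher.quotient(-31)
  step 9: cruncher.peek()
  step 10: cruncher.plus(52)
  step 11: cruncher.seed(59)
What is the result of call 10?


Answer: 108119/2108

Derivation:
;; recast.express(v='-95', u_from='lb', u_to='g') : -861825503/20000
;; recast.express(v='117', u_from='mi', u_to='km') : 2942082/15625
;; cruncher.plus(x='68') : 68
;; cruncher.peek() : 68
;; cruncher.oneover() : 1/68
;; cruncher.shrink(x='-22') : 1497/68
;; recast.express(v='-5500', u_from='h', u_to='s') : -19800000
;; cruncher.quotient(x='-31') : -1497/2108
;; cruncher.peek() : -1497/2108
;; cruncher.plus(x='52') : 108119/2108
;; cruncher.seed(x='59') : 59


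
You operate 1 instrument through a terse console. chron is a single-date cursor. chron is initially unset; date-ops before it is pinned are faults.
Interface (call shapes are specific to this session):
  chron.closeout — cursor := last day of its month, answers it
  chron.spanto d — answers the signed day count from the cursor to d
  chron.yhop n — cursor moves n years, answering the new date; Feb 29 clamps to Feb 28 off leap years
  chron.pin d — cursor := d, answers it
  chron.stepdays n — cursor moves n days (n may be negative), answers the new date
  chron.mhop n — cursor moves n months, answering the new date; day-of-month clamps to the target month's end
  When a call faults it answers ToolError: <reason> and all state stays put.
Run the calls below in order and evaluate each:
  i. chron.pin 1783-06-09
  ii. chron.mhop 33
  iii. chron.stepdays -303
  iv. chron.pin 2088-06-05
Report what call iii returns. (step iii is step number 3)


[in] chron.pin d: 1783-06-09
= 1783-06-09
[in] chron.mhop n: 33
= 1786-03-09
[in] chron.stepdays n: -303
= 1785-05-10
[in] chron.pin d: 2088-06-05
= 2088-06-05

Answer: 1785-05-10


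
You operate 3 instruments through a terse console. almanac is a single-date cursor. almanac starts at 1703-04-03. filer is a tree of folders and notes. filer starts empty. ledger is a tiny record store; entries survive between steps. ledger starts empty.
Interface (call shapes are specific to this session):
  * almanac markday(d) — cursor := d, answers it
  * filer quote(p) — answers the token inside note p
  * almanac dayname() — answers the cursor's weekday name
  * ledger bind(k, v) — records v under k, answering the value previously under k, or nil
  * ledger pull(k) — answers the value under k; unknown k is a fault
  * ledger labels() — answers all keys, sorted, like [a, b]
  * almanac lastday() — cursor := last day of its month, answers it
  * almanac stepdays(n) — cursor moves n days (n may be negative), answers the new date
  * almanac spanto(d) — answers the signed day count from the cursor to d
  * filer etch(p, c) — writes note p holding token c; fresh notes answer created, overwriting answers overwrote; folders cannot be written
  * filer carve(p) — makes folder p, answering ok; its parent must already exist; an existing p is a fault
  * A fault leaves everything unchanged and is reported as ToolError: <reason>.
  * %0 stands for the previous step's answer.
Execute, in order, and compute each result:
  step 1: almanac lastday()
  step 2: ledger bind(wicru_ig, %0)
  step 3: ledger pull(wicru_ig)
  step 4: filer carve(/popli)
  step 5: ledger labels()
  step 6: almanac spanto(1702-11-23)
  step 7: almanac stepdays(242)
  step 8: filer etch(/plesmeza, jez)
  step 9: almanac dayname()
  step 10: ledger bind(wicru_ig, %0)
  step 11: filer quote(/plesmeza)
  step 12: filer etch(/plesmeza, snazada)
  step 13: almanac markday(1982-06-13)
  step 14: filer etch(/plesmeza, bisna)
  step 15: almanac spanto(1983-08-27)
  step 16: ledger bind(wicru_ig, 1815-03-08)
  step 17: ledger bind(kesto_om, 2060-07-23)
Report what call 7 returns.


! almanac lastday() -> 1703-04-30
! ledger bind(k='wicru_ig', v='%0') -> nil
! ledger pull(k='wicru_ig') -> 1703-04-30
! filer carve(p='/popli') -> ok
! ledger labels() -> [wicru_ig]
! almanac spanto(d='1702-11-23') -> -158
! almanac stepdays(n='242') -> 1703-12-28
! filer etch(p='/plesmeza', c='jez') -> created
! almanac dayname() -> Friday
! ledger bind(k='wicru_ig', v='%0') -> 1703-04-30
! filer quote(p='/plesmeza') -> jez
! filer etch(p='/plesmeza', c='snazada') -> overwrote
! almanac markday(d='1982-06-13') -> 1982-06-13
! filer etch(p='/plesmeza', c='bisna') -> overwrote
! almanac spanto(d='1983-08-27') -> 440
! ledger bind(k='wicru_ig', v='1815-03-08') -> Friday
! ledger bind(k='kesto_om', v='2060-07-23') -> nil

Answer: 1703-12-28


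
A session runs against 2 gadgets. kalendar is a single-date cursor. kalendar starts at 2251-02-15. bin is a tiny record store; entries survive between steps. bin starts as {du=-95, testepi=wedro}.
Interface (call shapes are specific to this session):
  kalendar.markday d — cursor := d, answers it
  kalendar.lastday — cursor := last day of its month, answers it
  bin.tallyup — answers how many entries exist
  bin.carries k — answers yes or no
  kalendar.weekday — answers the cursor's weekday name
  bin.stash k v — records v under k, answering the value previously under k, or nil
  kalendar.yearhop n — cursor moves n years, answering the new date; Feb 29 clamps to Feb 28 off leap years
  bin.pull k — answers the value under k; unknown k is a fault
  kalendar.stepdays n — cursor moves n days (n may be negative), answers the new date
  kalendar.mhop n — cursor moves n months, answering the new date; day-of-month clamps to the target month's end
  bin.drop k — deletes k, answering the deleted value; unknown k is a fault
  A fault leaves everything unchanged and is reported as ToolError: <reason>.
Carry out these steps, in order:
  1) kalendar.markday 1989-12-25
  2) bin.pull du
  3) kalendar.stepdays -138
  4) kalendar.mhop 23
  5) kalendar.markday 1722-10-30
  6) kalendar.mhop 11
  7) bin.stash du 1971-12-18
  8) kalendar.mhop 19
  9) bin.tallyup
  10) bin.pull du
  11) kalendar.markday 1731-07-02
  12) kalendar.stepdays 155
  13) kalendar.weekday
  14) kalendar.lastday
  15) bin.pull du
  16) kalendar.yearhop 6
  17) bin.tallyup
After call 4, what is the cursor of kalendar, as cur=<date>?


Using kalendar.markday passing d→1989-12-25, and get 1989-12-25.
I run bin.pull passing k→du, and see -95.
I run kalendar.stepdays passing n→-138, — result: 1989-08-09.
Invoking kalendar.mhop passing n→23, — result: 1991-07-09.
I call kalendar.markday passing d→1722-10-30, which returns 1722-10-30.
Invoking kalendar.mhop passing n→11, giving 1723-09-30.
I call bin.stash passing k→du, v→1971-12-18, and observe -95.
Invoking kalendar.mhop passing n→19, — result: 1725-04-30.
Then bin.tallyup(), and observe 2.
Calling bin.pull passing k→du: 1971-12-18.
I invoke kalendar.markday passing d→1731-07-02, which returns 1731-07-02.
Using kalendar.stepdays passing n→155, giving 1731-12-04.
Invoking kalendar.weekday, which returns Tuesday.
I call kalendar.lastday, and get 1731-12-31.
Now I run bin.pull passing k→du, giving 1971-12-18.
Then kalendar.yearhop passing n→6, → 1737-12-31.
I run bin.tallyup(): 2.

Answer: cur=1991-07-09


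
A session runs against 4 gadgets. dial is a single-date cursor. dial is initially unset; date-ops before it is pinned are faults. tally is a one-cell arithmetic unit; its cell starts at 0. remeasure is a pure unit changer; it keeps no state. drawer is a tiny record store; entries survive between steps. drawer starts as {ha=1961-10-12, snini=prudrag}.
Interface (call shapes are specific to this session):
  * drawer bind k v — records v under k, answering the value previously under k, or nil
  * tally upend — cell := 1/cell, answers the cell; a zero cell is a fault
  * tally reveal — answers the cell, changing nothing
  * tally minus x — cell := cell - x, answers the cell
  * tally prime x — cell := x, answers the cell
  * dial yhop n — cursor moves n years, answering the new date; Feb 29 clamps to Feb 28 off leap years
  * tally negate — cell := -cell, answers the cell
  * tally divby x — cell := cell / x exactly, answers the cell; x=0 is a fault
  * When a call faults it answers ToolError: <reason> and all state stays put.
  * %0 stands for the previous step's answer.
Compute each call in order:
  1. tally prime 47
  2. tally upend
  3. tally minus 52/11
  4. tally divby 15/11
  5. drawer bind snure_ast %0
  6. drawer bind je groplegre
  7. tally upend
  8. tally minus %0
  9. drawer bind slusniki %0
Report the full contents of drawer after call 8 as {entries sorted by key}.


Answer: {ha=1961-10-12, je=groplegre, snini=prudrag, snure_ast=-811/235}

Derivation:
I invoke tally prime(x: 47): 47.
I invoke tally upend: 1/47.
I try tally minus(x: 52/11), yielding -2433/517.
Calling tally divby(x: 15/11), giving -811/235.
I invoke drawer bind(k: snure_ast, v: %0), yielding nil.
Then drawer bind(k: je, v: groplegre), and get nil.
Invoking tally upend(), → -235/811.
I invoke tally minus(x: %0), which returns 0.
I run drawer bind(k: slusniki, v: %0), and get nil.


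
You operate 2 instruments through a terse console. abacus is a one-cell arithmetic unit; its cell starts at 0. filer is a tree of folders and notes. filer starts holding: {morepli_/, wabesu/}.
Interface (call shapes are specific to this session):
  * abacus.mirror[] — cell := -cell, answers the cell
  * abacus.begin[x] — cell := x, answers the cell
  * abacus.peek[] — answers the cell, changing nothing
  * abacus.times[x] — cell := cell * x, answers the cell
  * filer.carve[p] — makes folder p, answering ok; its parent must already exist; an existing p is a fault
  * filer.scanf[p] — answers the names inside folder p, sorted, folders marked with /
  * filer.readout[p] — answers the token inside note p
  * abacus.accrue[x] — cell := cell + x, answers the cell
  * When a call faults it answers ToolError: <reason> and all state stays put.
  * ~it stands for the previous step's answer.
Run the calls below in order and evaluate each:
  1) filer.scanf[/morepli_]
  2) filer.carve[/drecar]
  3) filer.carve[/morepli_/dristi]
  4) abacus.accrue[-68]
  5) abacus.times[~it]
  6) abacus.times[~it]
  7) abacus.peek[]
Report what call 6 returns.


Then filer.scanf on p=/morepli_, giving [].
Calling filer.carve on p=/drecar, and observe ok.
Now I run filer.carve on p=/morepli_/dristi, yielding ok.
Next I call abacus.accrue on x=-68, and observe -68.
I use abacus.times on x=~it, and get 4624.
Using abacus.times on x=~it, giving 21381376.
Invoking abacus.peek: 21381376.

Answer: 21381376


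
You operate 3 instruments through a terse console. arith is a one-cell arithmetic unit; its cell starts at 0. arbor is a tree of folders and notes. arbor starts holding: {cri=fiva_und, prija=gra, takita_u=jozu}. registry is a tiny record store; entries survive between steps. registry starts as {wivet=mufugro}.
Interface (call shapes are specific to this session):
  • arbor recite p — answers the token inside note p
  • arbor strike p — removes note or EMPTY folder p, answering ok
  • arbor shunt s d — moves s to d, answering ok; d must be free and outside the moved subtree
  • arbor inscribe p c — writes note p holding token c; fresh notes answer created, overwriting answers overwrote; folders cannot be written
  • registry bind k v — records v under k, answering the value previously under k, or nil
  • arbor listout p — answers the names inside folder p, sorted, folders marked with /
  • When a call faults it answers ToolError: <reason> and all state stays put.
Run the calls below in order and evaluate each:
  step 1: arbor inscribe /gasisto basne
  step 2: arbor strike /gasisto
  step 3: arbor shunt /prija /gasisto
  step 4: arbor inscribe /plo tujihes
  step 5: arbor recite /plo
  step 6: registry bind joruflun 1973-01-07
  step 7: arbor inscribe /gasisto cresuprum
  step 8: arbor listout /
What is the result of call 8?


Answer: [cri, gasisto, plo, takita_u]

Derivation:
~$ arbor inscribe p→/gasisto c→basne
  created
~$ arbor strike p→/gasisto
  ok
~$ arbor shunt s→/prija d→/gasisto
  ok
~$ arbor inscribe p→/plo c→tujihes
  created
~$ arbor recite p→/plo
  tujihes
~$ registry bind k→joruflun v→1973-01-07
  nil
~$ arbor inscribe p→/gasisto c→cresuprum
  overwrote
~$ arbor listout p→/
  [cri, gasisto, plo, takita_u]


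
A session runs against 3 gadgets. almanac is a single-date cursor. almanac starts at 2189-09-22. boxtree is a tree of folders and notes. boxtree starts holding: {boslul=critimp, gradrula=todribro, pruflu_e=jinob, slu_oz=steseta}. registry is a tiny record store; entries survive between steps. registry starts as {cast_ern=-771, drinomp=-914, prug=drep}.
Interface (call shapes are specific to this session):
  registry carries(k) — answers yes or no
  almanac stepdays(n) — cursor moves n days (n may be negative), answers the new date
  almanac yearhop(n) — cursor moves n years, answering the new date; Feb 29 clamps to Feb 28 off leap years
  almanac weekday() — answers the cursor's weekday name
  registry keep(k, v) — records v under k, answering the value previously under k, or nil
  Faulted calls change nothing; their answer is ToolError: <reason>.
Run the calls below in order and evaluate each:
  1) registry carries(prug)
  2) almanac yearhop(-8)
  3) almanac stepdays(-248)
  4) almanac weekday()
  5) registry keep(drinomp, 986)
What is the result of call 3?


Answer: 2181-01-17

Derivation:
Do: registry carries[prug]
See: yes
Do: almanac yearhop[-8]
See: 2181-09-22
Do: almanac stepdays[-248]
See: 2181-01-17
Do: almanac weekday[]
See: Wednesday
Do: registry keep[drinomp; 986]
See: -914


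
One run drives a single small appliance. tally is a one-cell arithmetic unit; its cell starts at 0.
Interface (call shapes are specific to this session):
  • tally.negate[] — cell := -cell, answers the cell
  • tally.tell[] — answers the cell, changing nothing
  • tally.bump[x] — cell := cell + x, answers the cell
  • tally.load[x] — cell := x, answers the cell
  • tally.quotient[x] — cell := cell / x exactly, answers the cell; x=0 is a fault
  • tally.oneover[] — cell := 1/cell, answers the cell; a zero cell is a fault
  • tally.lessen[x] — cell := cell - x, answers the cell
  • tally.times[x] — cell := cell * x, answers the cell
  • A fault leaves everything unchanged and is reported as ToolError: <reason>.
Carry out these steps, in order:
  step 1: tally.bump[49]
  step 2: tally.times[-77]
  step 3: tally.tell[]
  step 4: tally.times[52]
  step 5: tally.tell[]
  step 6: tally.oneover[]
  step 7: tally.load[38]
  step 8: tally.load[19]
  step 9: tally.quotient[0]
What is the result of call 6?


~$ bump x: 49
= 49
~$ times x: -77
= -3773
~$ tell
= -3773
~$ times x: 52
= -196196
~$ tell
= -196196
~$ oneover
= -1/196196
~$ load x: 38
= 38
~$ load x: 19
= 19
~$ quotient x: 0
= ToolError: division by zero

Answer: -1/196196


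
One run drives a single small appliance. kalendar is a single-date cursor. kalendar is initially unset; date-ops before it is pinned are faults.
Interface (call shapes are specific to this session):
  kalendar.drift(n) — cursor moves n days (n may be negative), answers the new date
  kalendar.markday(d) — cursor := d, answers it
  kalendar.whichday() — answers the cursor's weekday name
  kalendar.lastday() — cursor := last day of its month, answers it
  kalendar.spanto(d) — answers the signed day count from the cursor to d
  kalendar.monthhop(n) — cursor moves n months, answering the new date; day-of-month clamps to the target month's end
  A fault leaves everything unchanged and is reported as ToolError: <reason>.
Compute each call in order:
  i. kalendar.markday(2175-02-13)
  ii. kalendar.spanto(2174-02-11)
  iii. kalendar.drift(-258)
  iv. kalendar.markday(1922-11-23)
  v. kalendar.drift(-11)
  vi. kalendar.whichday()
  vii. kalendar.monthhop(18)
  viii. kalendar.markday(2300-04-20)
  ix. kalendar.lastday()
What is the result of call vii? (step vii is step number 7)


Answer: 1924-05-12

Derivation:
Do: kalendar.markday[d: 2175-02-13]
See: 2175-02-13
Do: kalendar.spanto[d: 2174-02-11]
See: -367
Do: kalendar.drift[n: -258]
See: 2174-05-31
Do: kalendar.markday[d: 1922-11-23]
See: 1922-11-23
Do: kalendar.drift[n: -11]
See: 1922-11-12
Do: kalendar.whichday[]
See: Sunday
Do: kalendar.monthhop[n: 18]
See: 1924-05-12
Do: kalendar.markday[d: 2300-04-20]
See: 2300-04-20
Do: kalendar.lastday[]
See: 2300-04-30


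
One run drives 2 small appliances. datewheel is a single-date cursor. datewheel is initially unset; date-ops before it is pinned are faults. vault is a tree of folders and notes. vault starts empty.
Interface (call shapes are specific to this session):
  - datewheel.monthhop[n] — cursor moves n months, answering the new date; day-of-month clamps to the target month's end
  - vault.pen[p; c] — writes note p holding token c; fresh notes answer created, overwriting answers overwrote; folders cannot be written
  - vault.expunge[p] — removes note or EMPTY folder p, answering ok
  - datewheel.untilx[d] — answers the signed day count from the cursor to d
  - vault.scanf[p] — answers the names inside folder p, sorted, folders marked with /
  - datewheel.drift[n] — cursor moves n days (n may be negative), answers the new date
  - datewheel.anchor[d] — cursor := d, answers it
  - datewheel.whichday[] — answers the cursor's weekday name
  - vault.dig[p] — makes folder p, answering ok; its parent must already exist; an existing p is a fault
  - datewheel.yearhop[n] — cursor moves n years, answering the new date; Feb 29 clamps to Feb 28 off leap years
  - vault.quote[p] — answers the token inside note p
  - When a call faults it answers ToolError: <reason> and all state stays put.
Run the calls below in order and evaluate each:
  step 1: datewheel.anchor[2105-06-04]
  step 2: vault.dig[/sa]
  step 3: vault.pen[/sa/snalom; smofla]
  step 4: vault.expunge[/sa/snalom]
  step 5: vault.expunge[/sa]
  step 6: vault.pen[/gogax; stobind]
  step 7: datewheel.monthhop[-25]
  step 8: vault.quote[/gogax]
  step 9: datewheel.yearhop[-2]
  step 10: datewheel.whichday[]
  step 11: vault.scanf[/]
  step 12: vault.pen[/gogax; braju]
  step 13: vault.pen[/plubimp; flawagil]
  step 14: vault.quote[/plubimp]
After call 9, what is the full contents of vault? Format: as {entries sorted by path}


Answer: {gogax=stobind}

Derivation:
·→ datewheel.anchor(d=2105-06-04)
·← 2105-06-04
·→ vault.dig(p=/sa)
·← ok
·→ vault.pen(p=/sa/snalom, c=smofla)
·← created
·→ vault.expunge(p=/sa/snalom)
·← ok
·→ vault.expunge(p=/sa)
·← ok
·→ vault.pen(p=/gogax, c=stobind)
·← created
·→ datewheel.monthhop(n=-25)
·← 2103-05-04
·→ vault.quote(p=/gogax)
·← stobind
·→ datewheel.yearhop(n=-2)
·← 2101-05-04
·→ datewheel.whichday()
·← Wednesday
·→ vault.scanf(p=/)
·← [gogax]
·→ vault.pen(p=/gogax, c=braju)
·← overwrote
·→ vault.pen(p=/plubimp, c=flawagil)
·← created
·→ vault.quote(p=/plubimp)
·← flawagil


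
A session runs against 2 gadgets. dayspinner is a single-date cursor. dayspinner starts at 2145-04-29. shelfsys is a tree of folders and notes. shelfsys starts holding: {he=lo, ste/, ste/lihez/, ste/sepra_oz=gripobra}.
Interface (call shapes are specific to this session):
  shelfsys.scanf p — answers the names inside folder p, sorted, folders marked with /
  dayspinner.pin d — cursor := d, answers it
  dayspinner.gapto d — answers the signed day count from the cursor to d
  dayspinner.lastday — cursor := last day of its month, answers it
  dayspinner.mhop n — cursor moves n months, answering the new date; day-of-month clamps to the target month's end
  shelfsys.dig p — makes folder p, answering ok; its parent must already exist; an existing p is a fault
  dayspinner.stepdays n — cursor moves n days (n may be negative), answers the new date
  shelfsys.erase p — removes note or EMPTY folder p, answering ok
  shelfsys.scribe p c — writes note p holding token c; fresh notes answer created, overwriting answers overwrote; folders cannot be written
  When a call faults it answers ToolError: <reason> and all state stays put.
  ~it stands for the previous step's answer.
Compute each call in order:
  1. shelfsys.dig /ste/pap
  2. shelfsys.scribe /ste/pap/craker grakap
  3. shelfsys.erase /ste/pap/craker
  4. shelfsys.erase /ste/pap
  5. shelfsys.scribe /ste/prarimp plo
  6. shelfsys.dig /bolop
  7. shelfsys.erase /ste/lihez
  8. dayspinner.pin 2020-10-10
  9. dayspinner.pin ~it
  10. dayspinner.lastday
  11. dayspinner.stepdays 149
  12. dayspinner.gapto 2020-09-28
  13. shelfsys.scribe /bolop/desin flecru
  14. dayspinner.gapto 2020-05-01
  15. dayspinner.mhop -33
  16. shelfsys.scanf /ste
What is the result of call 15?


Answer: 2018-06-29

Derivation:
==> dig(p: /ste/pap)
<== ok
==> scribe(p: /ste/pap/craker, c: grakap)
<== created
==> erase(p: /ste/pap/craker)
<== ok
==> erase(p: /ste/pap)
<== ok
==> scribe(p: /ste/prarimp, c: plo)
<== created
==> dig(p: /bolop)
<== ok
==> erase(p: /ste/lihez)
<== ok
==> pin(d: 2020-10-10)
<== 2020-10-10
==> pin(d: ~it)
<== 2020-10-10
==> lastday()
<== 2020-10-31
==> stepdays(n: 149)
<== 2021-03-29
==> gapto(d: 2020-09-28)
<== -182
==> scribe(p: /bolop/desin, c: flecru)
<== created
==> gapto(d: 2020-05-01)
<== -332
==> mhop(n: -33)
<== 2018-06-29
==> scanf(p: /ste)
<== [prarimp, sepra_oz]
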